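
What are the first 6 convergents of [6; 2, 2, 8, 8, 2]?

6/1, 13/2, 32/5, 269/42, 2184/341, 4637/724

Using the convergent recurrence p_i = a_i*p_{i-1} + p_{i-2}, q_i = a_i*q_{i-1} + q_{i-2} with p_{-2}=0, p_{-1}=1, q_{-2}=1, q_{-1}=0:
  i=0: a_0=6, p_0 = 6*1 + 0 = 6, q_0 = 6*0 + 1 = 1.
  i=1: a_1=2, p_1 = 2*6 + 1 = 13, q_1 = 2*1 + 0 = 2.
  i=2: a_2=2, p_2 = 2*13 + 6 = 32, q_2 = 2*2 + 1 = 5.
  i=3: a_3=8, p_3 = 8*32 + 13 = 269, q_3 = 8*5 + 2 = 42.
  i=4: a_4=8, p_4 = 8*269 + 32 = 2184, q_4 = 8*42 + 5 = 341.
  i=5: a_5=2, p_5 = 2*2184 + 269 = 4637, q_5 = 2*341 + 42 = 724.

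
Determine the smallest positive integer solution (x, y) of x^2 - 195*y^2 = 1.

First expand sqrt(195) as a continued fraction. With x_i = (sqrt(195) + m_i)/d_i and (m_0, d_0) = (0, 1): a_0 = floor(sqrt(195)) = 13, since 13^2 = 169 <= 195 < 196 = 14^2.
Iterate m_{i+1} = d_i*a_i - m_i, d_{i+1} = (195 - m_{i+1}^2)/d_i, a_{i+1} = floor((a_0 + m_{i+1})/d_{i+1}):
  m_1 = 1*13 - 0 = 13, d_1 = (195 - 13^2)/1 = 26/1 = 26, a_1 = floor((13 + 13)/26) = 1.
  m_2 = 26*1 - 13 = 13, d_2 = (195 - 13^2)/26 = 26/26 = 1, a_2 = floor((13 + 13)/1) = 26.
  m_3 = 1*26 - 13 = 13, d_3 = (195 - 13^2)/1 = 26/1 = 26: (m_3, d_3) = (m_1, d_1) = (13, 26), so from here the quotients repeat a_1, a_2; the period length is 2.
So sqrt(195) = [13; (1, 26)] with period length k = 2.
k is even, so the fundamental solution of x^2 - 195y^2 = 1 is (p_{k-1}, q_{k-1}) = (p_1, q_1); compute convergents through index 1.
Convergents (p_i = a_i*p_{i-1} + p_{i-2}, q_i = a_i*q_{i-1} + q_{i-2} with p_{-2}=0, p_{-1}=1, q_{-2}=1, q_{-1}=0):
  i=0: a_0=13, p_0 = 13*1 + 0 = 13, q_0 = 13*0 + 1 = 1.
  i=1: a_1=1, p_1 = 1*13 + 1 = 14, q_1 = 1*1 + 0 = 1.
Check: 14^2 - 195*1^2 = 196 - 195 = 1, so (x, y) = (14, 1) solves the equation, and by the theorem it is the least positive solution.

(x, y) = (14, 1)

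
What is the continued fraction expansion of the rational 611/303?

[2; 60, 1, 1, 2]

Run the Euclidean algorithm on 611 and 303; the successive quotients are the partial quotients a_0, a_1, ... (each step inverts the fractional part left over by the previous one):
  611 = 2*303 + 5, so a_0 = 2.
  303 = 60*5 + 3, so a_1 = 60.
  5 = 1*3 + 2, so a_2 = 1.
  3 = 1*2 + 1, so a_3 = 1.
  2 = 2*1 + 0, so a_4 = 2.
The remainder reaches 0 after 5 divisions, so the expansion has 5 partial quotients, read off in order.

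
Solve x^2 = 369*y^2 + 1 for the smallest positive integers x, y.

(x, y) = (8396801, 437120)

First expand sqrt(369) as a continued fraction. With x_i = (sqrt(369) + m_i)/d_i and (m_0, d_0) = (0, 1): a_0 = floor(sqrt(369)) = 19, since 19^2 = 361 <= 369 < 400 = 20^2.
Iterate m_{i+1} = d_i*a_i - m_i, d_{i+1} = (369 - m_{i+1}^2)/d_i, a_{i+1} = floor((a_0 + m_{i+1})/d_{i+1}):
  m_1 = 1*19 - 0 = 19, d_1 = (369 - 19^2)/1 = 8/1 = 8, a_1 = floor((19 + 19)/8) = 4.
  m_2 = 8*4 - 19 = 13, d_2 = (369 - 13^2)/8 = 200/8 = 25, a_2 = floor((19 + 13)/25) = 1.
  m_3 = 25*1 - 13 = 12, d_3 = (369 - 12^2)/25 = 225/25 = 9, a_3 = floor((19 + 12)/9) = 3.
  m_4 = 9*3 - 12 = 15, d_4 = (369 - 15^2)/9 = 144/9 = 16, a_4 = floor((19 + 15)/16) = 2.
  m_5 = 16*2 - 15 = 17, d_5 = (369 - 17^2)/16 = 80/16 = 5, a_5 = floor((19 + 17)/5) = 7.
  m_6 = 5*7 - 17 = 18, d_6 = (369 - 18^2)/5 = 45/5 = 9, a_6 = floor((19 + 18)/9) = 4.
  m_7 = 9*4 - 18 = 18, d_7 = (369 - 18^2)/9 = 45/9 = 5, a_7 = floor((19 + 18)/5) = 7.
  m_8 = 5*7 - 18 = 17, d_8 = (369 - 17^2)/5 = 80/5 = 16, a_8 = floor((19 + 17)/16) = 2.
  m_9 = 16*2 - 17 = 15, d_9 = (369 - 15^2)/16 = 144/16 = 9, a_9 = floor((19 + 15)/9) = 3.
  m_10 = 9*3 - 15 = 12, d_10 = (369 - 12^2)/9 = 225/9 = 25, a_10 = floor((19 + 12)/25) = 1.
  m_11 = 25*1 - 12 = 13, d_11 = (369 - 13^2)/25 = 200/25 = 8, a_11 = floor((19 + 13)/8) = 4.
  m_12 = 8*4 - 13 = 19, d_12 = (369 - 19^2)/8 = 8/8 = 1, a_12 = floor((19 + 19)/1) = 38.
  m_13 = 1*38 - 19 = 19, d_13 = (369 - 19^2)/1 = 8/1 = 8: (m_13, d_13) = (m_1, d_1) = (19, 8), so from here the quotients repeat a_1, ..., a_12; the period length is 12.
So sqrt(369) = [19; (4, 1, 3, 2, 7, 4, 7, 2, 3, 1, 4, 38)] with period length k = 12.
k is even, so the fundamental solution of x^2 - 369y^2 = 1 is (p_{k-1}, q_{k-1}) = (p_11, q_11); compute convergents through index 11.
Convergents (p_i = a_i*p_{i-1} + p_{i-2}, q_i = a_i*q_{i-1} + q_{i-2} with p_{-2}=0, p_{-1}=1, q_{-2}=1, q_{-1}=0):
  i=0: a_0=19, p_0 = 19*1 + 0 = 19, q_0 = 19*0 + 1 = 1.
  i=1: a_1=4, p_1 = 4*19 + 1 = 77, q_1 = 4*1 + 0 = 4.
  i=2: a_2=1, p_2 = 1*77 + 19 = 96, q_2 = 1*4 + 1 = 5.
  i=3: a_3=3, p_3 = 3*96 + 77 = 365, q_3 = 3*5 + 4 = 19.
  i=4: a_4=2, p_4 = 2*365 + 96 = 826, q_4 = 2*19 + 5 = 43.
  i=5: a_5=7, p_5 = 7*826 + 365 = 6147, q_5 = 7*43 + 19 = 320.
  i=6: a_6=4, p_6 = 4*6147 + 826 = 25414, q_6 = 4*320 + 43 = 1323.
  i=7: a_7=7, p_7 = 7*25414 + 6147 = 184045, q_7 = 7*1323 + 320 = 9581.
  i=8: a_8=2, p_8 = 2*184045 + 25414 = 393504, q_8 = 2*9581 + 1323 = 20485.
  i=9: a_9=3, p_9 = 3*393504 + 184045 = 1364557, q_9 = 3*20485 + 9581 = 71036.
  i=10: a_10=1, p_10 = 1*1364557 + 393504 = 1758061, q_10 = 1*71036 + 20485 = 91521.
  i=11: a_11=4, p_11 = 4*1758061 + 1364557 = 8396801, q_11 = 4*91521 + 71036 = 437120.
Check: 8396801^2 - 369*437120^2 = 70506267033601 - 70506267033600 = 1, so (x, y) = (8396801, 437120) solves the equation, and by the theorem it is the least positive solution.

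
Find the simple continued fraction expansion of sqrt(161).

Write x_i = (sqrt(161) + m_i)/d_i with (m_0, d_0) = (0, 1). a_0 = floor(sqrt(161)) = 12, since 12^2 = 144 <= 161 < 169 = 13^2.
Iterate m_{i+1} = d_i*a_i - m_i, d_{i+1} = (161 - m_{i+1}^2)/d_i, a_{i+1} = floor((a_0 + m_{i+1})/d_{i+1}):
  m_1 = 1*12 - 0 = 12, d_1 = (161 - 12^2)/1 = 17/1 = 17, a_1 = floor((12 + 12)/17) = 1.
  m_2 = 17*1 - 12 = 5, d_2 = (161 - 5^2)/17 = 136/17 = 8, a_2 = floor((12 + 5)/8) = 2.
  m_3 = 8*2 - 5 = 11, d_3 = (161 - 11^2)/8 = 40/8 = 5, a_3 = floor((12 + 11)/5) = 4.
  m_4 = 5*4 - 11 = 9, d_4 = (161 - 9^2)/5 = 80/5 = 16, a_4 = floor((12 + 9)/16) = 1.
  m_5 = 16*1 - 9 = 7, d_5 = (161 - 7^2)/16 = 112/16 = 7, a_5 = floor((12 + 7)/7) = 2.
  m_6 = 7*2 - 7 = 7, d_6 = (161 - 7^2)/7 = 112/7 = 16, a_6 = floor((12 + 7)/16) = 1.
  m_7 = 16*1 - 7 = 9, d_7 = (161 - 9^2)/16 = 80/16 = 5, a_7 = floor((12 + 9)/5) = 4.
  m_8 = 5*4 - 9 = 11, d_8 = (161 - 11^2)/5 = 40/5 = 8, a_8 = floor((12 + 11)/8) = 2.
  m_9 = 8*2 - 11 = 5, d_9 = (161 - 5^2)/8 = 136/8 = 17, a_9 = floor((12 + 5)/17) = 1.
  m_10 = 17*1 - 5 = 12, d_10 = (161 - 12^2)/17 = 17/17 = 1, a_10 = floor((12 + 12)/1) = 24.
  m_11 = 1*24 - 12 = 12, d_11 = (161 - 12^2)/1 = 17/1 = 17: (m_11, d_11) = (m_1, d_1) = (12, 17), so from here the quotients repeat a_1, ..., a_10; the period length is 10.
Hence the expansion of sqrt(161) is a_0 = 12 followed by the repeating block 1, 2, 4, 1, 2, 1, 4, 2, 1, 24 (period 10).

[12; (1, 2, 4, 1, 2, 1, 4, 2, 1, 24)]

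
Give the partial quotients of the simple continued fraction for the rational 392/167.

Run the Euclidean algorithm on 392 and 167; the successive quotients are the partial quotients a_0, a_1, ... (each step inverts the fractional part left over by the previous one):
  392 = 2*167 + 58, so a_0 = 2.
  167 = 2*58 + 51, so a_1 = 2.
  58 = 1*51 + 7, so a_2 = 1.
  51 = 7*7 + 2, so a_3 = 7.
  7 = 3*2 + 1, so a_4 = 3.
  2 = 2*1 + 0, so a_5 = 2.
The remainder reaches 0 after 6 divisions, so the expansion has 6 partial quotients, read off in order.

[2; 2, 1, 7, 3, 2]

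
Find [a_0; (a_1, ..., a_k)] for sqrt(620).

[24; (1, 8, 1, 48)]

Write x_i = (sqrt(620) + m_i)/d_i with (m_0, d_0) = (0, 1). a_0 = floor(sqrt(620)) = 24, since 24^2 = 576 <= 620 < 625 = 25^2.
Iterate m_{i+1} = d_i*a_i - m_i, d_{i+1} = (620 - m_{i+1}^2)/d_i, a_{i+1} = floor((a_0 + m_{i+1})/d_{i+1}):
  m_1 = 1*24 - 0 = 24, d_1 = (620 - 24^2)/1 = 44/1 = 44, a_1 = floor((24 + 24)/44) = 1.
  m_2 = 44*1 - 24 = 20, d_2 = (620 - 20^2)/44 = 220/44 = 5, a_2 = floor((24 + 20)/5) = 8.
  m_3 = 5*8 - 20 = 20, d_3 = (620 - 20^2)/5 = 220/5 = 44, a_3 = floor((24 + 20)/44) = 1.
  m_4 = 44*1 - 20 = 24, d_4 = (620 - 24^2)/44 = 44/44 = 1, a_4 = floor((24 + 24)/1) = 48.
  m_5 = 1*48 - 24 = 24, d_5 = (620 - 24^2)/1 = 44/1 = 44: (m_5, d_5) = (m_1, d_1) = (24, 44), so from here the quotients repeat a_1, ..., a_4; the period length is 4.
Hence the expansion of sqrt(620) is a_0 = 24 followed by the repeating block 1, 8, 1, 48 (period 4).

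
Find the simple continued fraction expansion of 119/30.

Run the Euclidean algorithm on 119 and 30; the successive quotients are the partial quotients a_0, a_1, ... (each step inverts the fractional part left over by the previous one):
  119 = 3*30 + 29, so a_0 = 3.
  30 = 1*29 + 1, so a_1 = 1.
  29 = 29*1 + 0, so a_2 = 29.
The remainder reaches 0 after 3 divisions, so the expansion has 3 partial quotients, read off in order.

[3; 1, 29]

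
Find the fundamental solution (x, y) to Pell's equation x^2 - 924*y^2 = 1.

First expand sqrt(924) as a continued fraction. With x_i = (sqrt(924) + m_i)/d_i and (m_0, d_0) = (0, 1): a_0 = floor(sqrt(924)) = 30, since 30^2 = 900 <= 924 < 961 = 31^2.
Iterate m_{i+1} = d_i*a_i - m_i, d_{i+1} = (924 - m_{i+1}^2)/d_i, a_{i+1} = floor((a_0 + m_{i+1})/d_{i+1}):
  m_1 = 1*30 - 0 = 30, d_1 = (924 - 30^2)/1 = 24/1 = 24, a_1 = floor((30 + 30)/24) = 2.
  m_2 = 24*2 - 30 = 18, d_2 = (924 - 18^2)/24 = 600/24 = 25, a_2 = floor((30 + 18)/25) = 1.
  m_3 = 25*1 - 18 = 7, d_3 = (924 - 7^2)/25 = 875/25 = 35, a_3 = floor((30 + 7)/35) = 1.
  m_4 = 35*1 - 7 = 28, d_4 = (924 - 28^2)/35 = 140/35 = 4, a_4 = floor((30 + 28)/4) = 14.
  m_5 = 4*14 - 28 = 28, d_5 = (924 - 28^2)/4 = 140/4 = 35, a_5 = floor((30 + 28)/35) = 1.
  m_6 = 35*1 - 28 = 7, d_6 = (924 - 7^2)/35 = 875/35 = 25, a_6 = floor((30 + 7)/25) = 1.
  m_7 = 25*1 - 7 = 18, d_7 = (924 - 18^2)/25 = 600/25 = 24, a_7 = floor((30 + 18)/24) = 2.
  m_8 = 24*2 - 18 = 30, d_8 = (924 - 30^2)/24 = 24/24 = 1, a_8 = floor((30 + 30)/1) = 60.
  m_9 = 1*60 - 30 = 30, d_9 = (924 - 30^2)/1 = 24/1 = 24: (m_9, d_9) = (m_1, d_1) = (30, 24), so from here the quotients repeat a_1, ..., a_8; the period length is 8.
So sqrt(924) = [30; (2, 1, 1, 14, 1, 1, 2, 60)] with period length k = 8.
k is even, so the fundamental solution of x^2 - 924y^2 = 1 is (p_{k-1}, q_{k-1}) = (p_7, q_7); compute convergents through index 7.
Convergents (p_i = a_i*p_{i-1} + p_{i-2}, q_i = a_i*q_{i-1} + q_{i-2} with p_{-2}=0, p_{-1}=1, q_{-2}=1, q_{-1}=0):
  i=0: a_0=30, p_0 = 30*1 + 0 = 30, q_0 = 30*0 + 1 = 1.
  i=1: a_1=2, p_1 = 2*30 + 1 = 61, q_1 = 2*1 + 0 = 2.
  i=2: a_2=1, p_2 = 1*61 + 30 = 91, q_2 = 1*2 + 1 = 3.
  i=3: a_3=1, p_3 = 1*91 + 61 = 152, q_3 = 1*3 + 2 = 5.
  i=4: a_4=14, p_4 = 14*152 + 91 = 2219, q_4 = 14*5 + 3 = 73.
  i=5: a_5=1, p_5 = 1*2219 + 152 = 2371, q_5 = 1*73 + 5 = 78.
  i=6: a_6=1, p_6 = 1*2371 + 2219 = 4590, q_6 = 1*78 + 73 = 151.
  i=7: a_7=2, p_7 = 2*4590 + 2371 = 11551, q_7 = 2*151 + 78 = 380.
Check: 11551^2 - 924*380^2 = 133425601 - 133425600 = 1, so (x, y) = (11551, 380) solves the equation, and by the theorem it is the least positive solution.

(x, y) = (11551, 380)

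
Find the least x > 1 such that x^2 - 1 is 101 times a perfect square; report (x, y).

(x, y) = (201, 20)

First expand sqrt(101) as a continued fraction. With x_i = (sqrt(101) + m_i)/d_i and (m_0, d_0) = (0, 1): a_0 = floor(sqrt(101)) = 10, since 10^2 = 100 <= 101 < 121 = 11^2.
Iterate m_{i+1} = d_i*a_i - m_i, d_{i+1} = (101 - m_{i+1}^2)/d_i, a_{i+1} = floor((a_0 + m_{i+1})/d_{i+1}):
  m_1 = 1*10 - 0 = 10, d_1 = (101 - 10^2)/1 = 1/1 = 1, a_1 = floor((10 + 10)/1) = 20.
  m_2 = 1*20 - 10 = 10, d_2 = (101 - 10^2)/1 = 1/1 = 1: (m_2, d_2) = (m_1, d_1) = (10, 1), so from here the quotient a_1 repeats; the period length is 1.
So sqrt(101) = [10; (20)] with period length k = 1.
k is odd, so (p_{k-1}, q_{k-1}) only solves x^2 - 101y^2 = -1 and the fundamental solution of x^2 - 101y^2 = 1 is (p_{2k-1}, q_{2k-1}) = (p_1, q_1); compute convergents through index 1, running through the period twice.
Convergents (p_i = a_i*p_{i-1} + p_{i-2}, q_i = a_i*q_{i-1} + q_{i-2} with p_{-2}=0, p_{-1}=1, q_{-2}=1, q_{-1}=0):
  i=0: a_0=10, p_0 = 10*1 + 0 = 10, q_0 = 10*0 + 1 = 1.
  i=1: a_1=20, p_1 = 20*10 + 1 = 201, q_1 = 20*1 + 0 = 20.
Indeed p_0^2 - 101*q_0^2 = 100 - 101 = -1, not +1.
Check: 201^2 - 101*20^2 = 40401 - 40400 = 1, so (x, y) = (201, 20) solves the equation, and by the theorem it is the least positive solution.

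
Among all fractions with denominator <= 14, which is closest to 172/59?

35/12

Expand x = 172/59 as a continued fraction with the Euclidean algorithm:
  172 = 2*59 + 54, so a_0 = 2.
  59 = 1*54 + 5, so a_1 = 1.
  54 = 10*5 + 4, so a_2 = 10.
  5 = 1*4 + 1, so a_3 = 1.
  4 = 4*1 + 0, so a_4 = 4.
so x = [2; 1, 10, 1, 4].
Convergents (p_i = a_i*p_{i-1} + p_{i-2}, q_i = a_i*q_{i-1} + q_{i-2} with p_{-2}=0, p_{-1}=1, q_{-2}=1, q_{-1}=0), until the denominator exceeds 14:
  i=0: a_0=2, p_0 = 2*1 + 0 = 2, q_0 = 2*0 + 1 = 1.
  i=1: a_1=1, p_1 = 1*2 + 1 = 3, q_1 = 1*1 + 0 = 1.
  i=2: a_2=10, p_2 = 10*3 + 2 = 32, q_2 = 10*1 + 1 = 11.
  i=3: a_3=1, p_3 = 1*32 + 3 = 35, q_3 = 1*11 + 1 = 12.
  i=4: a_4=4, p_4 = 4*35 + 32 = 172, q_4 = 4*12 + 11 = 59.
q_4 = 59 > 14, so the last convergent with denominator <= 14 is p_3/q_3 = 35/12.
The closest fraction with denominator <= 14 is either p_3/q_3 or the intermediate fraction (k*p_3 + p_2)/(k*q_3 + q_2) with the largest k >= 1 whose denominator stays <= 14; these approach x as k grows, and every other convergent or intermediate fraction in range is farther away.
Largest k: floor((14 - q_2)/q_3) = floor((14 - 11)/12) = 0.
Since k = 0, no intermediate fraction beyond p_3/q_3 has denominator <= 14, so the convergent 35/12 is the closest (its error is |172*12 - 35*59|/(59*12) = 1/708).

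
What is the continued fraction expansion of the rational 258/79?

Run the Euclidean algorithm on 258 and 79; the successive quotients are the partial quotients a_0, a_1, ... (each step inverts the fractional part left over by the previous one):
  258 = 3*79 + 21, so a_0 = 3.
  79 = 3*21 + 16, so a_1 = 3.
  21 = 1*16 + 5, so a_2 = 1.
  16 = 3*5 + 1, so a_3 = 3.
  5 = 5*1 + 0, so a_4 = 5.
The remainder reaches 0 after 5 divisions, so the expansion has 5 partial quotients, read off in order.

[3; 3, 1, 3, 5]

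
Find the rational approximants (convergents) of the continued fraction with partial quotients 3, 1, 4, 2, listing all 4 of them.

Using the convergent recurrence p_i = a_i*p_{i-1} + p_{i-2}, q_i = a_i*q_{i-1} + q_{i-2} with p_{-2}=0, p_{-1}=1, q_{-2}=1, q_{-1}=0:
  i=0: a_0=3, p_0 = 3*1 + 0 = 3, q_0 = 3*0 + 1 = 1.
  i=1: a_1=1, p_1 = 1*3 + 1 = 4, q_1 = 1*1 + 0 = 1.
  i=2: a_2=4, p_2 = 4*4 + 3 = 19, q_2 = 4*1 + 1 = 5.
  i=3: a_3=2, p_3 = 2*19 + 4 = 42, q_3 = 2*5 + 1 = 11.

3/1, 4/1, 19/5, 42/11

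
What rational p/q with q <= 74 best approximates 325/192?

Expand x = 325/192 as a continued fraction with the Euclidean algorithm:
  325 = 1*192 + 133, so a_0 = 1.
  192 = 1*133 + 59, so a_1 = 1.
  133 = 2*59 + 15, so a_2 = 2.
  59 = 3*15 + 14, so a_3 = 3.
  15 = 1*14 + 1, so a_4 = 1.
  14 = 14*1 + 0, so a_5 = 14.
so x = [1; 1, 2, 3, 1, 14].
Convergents (p_i = a_i*p_{i-1} + p_{i-2}, q_i = a_i*q_{i-1} + q_{i-2} with p_{-2}=0, p_{-1}=1, q_{-2}=1, q_{-1}=0), until the denominator exceeds 74:
  i=0: a_0=1, p_0 = 1*1 + 0 = 1, q_0 = 1*0 + 1 = 1.
  i=1: a_1=1, p_1 = 1*1 + 1 = 2, q_1 = 1*1 + 0 = 1.
  i=2: a_2=2, p_2 = 2*2 + 1 = 5, q_2 = 2*1 + 1 = 3.
  i=3: a_3=3, p_3 = 3*5 + 2 = 17, q_3 = 3*3 + 1 = 10.
  i=4: a_4=1, p_4 = 1*17 + 5 = 22, q_4 = 1*10 + 3 = 13.
  i=5: a_5=14, p_5 = 14*22 + 17 = 325, q_5 = 14*13 + 10 = 192.
q_5 = 192 > 74, so the last convergent with denominator <= 74 is p_4/q_4 = 22/13.
The closest fraction with denominator <= 74 is either p_4/q_4 or the intermediate fraction (k*p_4 + p_3)/(k*q_4 + q_3) with the largest k >= 1 whose denominator stays <= 74; these approach x as k grows, and every other convergent or intermediate fraction in range is farther away.
Largest k: floor((74 - q_3)/q_4) = floor((74 - 10)/13) = 4.
That gives (4*22 + 17)/(4*13 + 10) = 105/62.
Compare the errors: |x - 22/13| = |325*13 - 22*192|/(192*13) = 1/2496, and |x - 105/62| = |325*62 - 105*192|/(192*62) = 10/11904.
Cross-multiplying, 1*11904 = 11904 < 24960 = 10*2496, so 1/2496 is smaller: the convergent 22/13 is closer to x than 105/62.

22/13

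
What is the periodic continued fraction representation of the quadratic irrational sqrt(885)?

[29; (1, 2, 1, 58)]

Write x_i = (sqrt(885) + m_i)/d_i with (m_0, d_0) = (0, 1). a_0 = floor(sqrt(885)) = 29, since 29^2 = 841 <= 885 < 900 = 30^2.
Iterate m_{i+1} = d_i*a_i - m_i, d_{i+1} = (885 - m_{i+1}^2)/d_i, a_{i+1} = floor((a_0 + m_{i+1})/d_{i+1}):
  m_1 = 1*29 - 0 = 29, d_1 = (885 - 29^2)/1 = 44/1 = 44, a_1 = floor((29 + 29)/44) = 1.
  m_2 = 44*1 - 29 = 15, d_2 = (885 - 15^2)/44 = 660/44 = 15, a_2 = floor((29 + 15)/15) = 2.
  m_3 = 15*2 - 15 = 15, d_3 = (885 - 15^2)/15 = 660/15 = 44, a_3 = floor((29 + 15)/44) = 1.
  m_4 = 44*1 - 15 = 29, d_4 = (885 - 29^2)/44 = 44/44 = 1, a_4 = floor((29 + 29)/1) = 58.
  m_5 = 1*58 - 29 = 29, d_5 = (885 - 29^2)/1 = 44/1 = 44: (m_5, d_5) = (m_1, d_1) = (29, 44), so from here the quotients repeat a_1, ..., a_4; the period length is 4.
Hence the expansion of sqrt(885) is a_0 = 29 followed by the repeating block 1, 2, 1, 58 (period 4).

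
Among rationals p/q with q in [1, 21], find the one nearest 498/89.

Expand x = 498/89 as a continued fraction with the Euclidean algorithm:
  498 = 5*89 + 53, so a_0 = 5.
  89 = 1*53 + 36, so a_1 = 1.
  53 = 1*36 + 17, so a_2 = 1.
  36 = 2*17 + 2, so a_3 = 2.
  17 = 8*2 + 1, so a_4 = 8.
  2 = 2*1 + 0, so a_5 = 2.
so x = [5; 1, 1, 2, 8, 2].
Convergents (p_i = a_i*p_{i-1} + p_{i-2}, q_i = a_i*q_{i-1} + q_{i-2} with p_{-2}=0, p_{-1}=1, q_{-2}=1, q_{-1}=0), until the denominator exceeds 21:
  i=0: a_0=5, p_0 = 5*1 + 0 = 5, q_0 = 5*0 + 1 = 1.
  i=1: a_1=1, p_1 = 1*5 + 1 = 6, q_1 = 1*1 + 0 = 1.
  i=2: a_2=1, p_2 = 1*6 + 5 = 11, q_2 = 1*1 + 1 = 2.
  i=3: a_3=2, p_3 = 2*11 + 6 = 28, q_3 = 2*2 + 1 = 5.
  i=4: a_4=8, p_4 = 8*28 + 11 = 235, q_4 = 8*5 + 2 = 42.
q_4 = 42 > 21, so the last convergent with denominator <= 21 is p_3/q_3 = 28/5.
The closest fraction with denominator <= 21 is either p_3/q_3 or the intermediate fraction (k*p_3 + p_2)/(k*q_3 + q_2) with the largest k >= 1 whose denominator stays <= 21; these approach x as k grows, and every other convergent or intermediate fraction in range is farther away.
Largest k: floor((21 - q_2)/q_3) = floor((21 - 2)/5) = 3.
That gives (3*28 + 11)/(3*5 + 2) = 95/17.
Compare the errors: |x - 28/5| = |498*5 - 28*89|/(89*5) = 2/445, and |x - 95/17| = |498*17 - 95*89|/(89*17) = 11/1513.
Cross-multiplying, 2*1513 = 3026 < 4895 = 11*445, so 2/445 is smaller: the convergent 28/5 is closer to x than 95/17.

28/5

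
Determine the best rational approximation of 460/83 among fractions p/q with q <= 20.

61/11

Expand x = 460/83 as a continued fraction with the Euclidean algorithm:
  460 = 5*83 + 45, so a_0 = 5.
  83 = 1*45 + 38, so a_1 = 1.
  45 = 1*38 + 7, so a_2 = 1.
  38 = 5*7 + 3, so a_3 = 5.
  7 = 2*3 + 1, so a_4 = 2.
  3 = 3*1 + 0, so a_5 = 3.
so x = [5; 1, 1, 5, 2, 3].
Convergents (p_i = a_i*p_{i-1} + p_{i-2}, q_i = a_i*q_{i-1} + q_{i-2} with p_{-2}=0, p_{-1}=1, q_{-2}=1, q_{-1}=0), until the denominator exceeds 20:
  i=0: a_0=5, p_0 = 5*1 + 0 = 5, q_0 = 5*0 + 1 = 1.
  i=1: a_1=1, p_1 = 1*5 + 1 = 6, q_1 = 1*1 + 0 = 1.
  i=2: a_2=1, p_2 = 1*6 + 5 = 11, q_2 = 1*1 + 1 = 2.
  i=3: a_3=5, p_3 = 5*11 + 6 = 61, q_3 = 5*2 + 1 = 11.
  i=4: a_4=2, p_4 = 2*61 + 11 = 133, q_4 = 2*11 + 2 = 24.
q_4 = 24 > 20, so the last convergent with denominator <= 20 is p_3/q_3 = 61/11.
The closest fraction with denominator <= 20 is either p_3/q_3 or the intermediate fraction (k*p_3 + p_2)/(k*q_3 + q_2) with the largest k >= 1 whose denominator stays <= 20; these approach x as k grows, and every other convergent or intermediate fraction in range is farther away.
Largest k: floor((20 - q_2)/q_3) = floor((20 - 2)/11) = 1.
That gives (1*61 + 11)/(1*11 + 2) = 72/13.
Compare the errors: |x - 61/11| = |460*11 - 61*83|/(83*11) = 3/913, and |x - 72/13| = |460*13 - 72*83|/(83*13) = 4/1079.
Cross-multiplying, 3*1079 = 3237 < 3652 = 4*913, so 3/913 is smaller: the convergent 61/11 is closer to x than 72/13.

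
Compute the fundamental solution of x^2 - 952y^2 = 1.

First expand sqrt(952) as a continued fraction. With x_i = (sqrt(952) + m_i)/d_i and (m_0, d_0) = (0, 1): a_0 = floor(sqrt(952)) = 30, since 30^2 = 900 <= 952 < 961 = 31^2.
Iterate m_{i+1} = d_i*a_i - m_i, d_{i+1} = (952 - m_{i+1}^2)/d_i, a_{i+1} = floor((a_0 + m_{i+1})/d_{i+1}):
  m_1 = 1*30 - 0 = 30, d_1 = (952 - 30^2)/1 = 52/1 = 52, a_1 = floor((30 + 30)/52) = 1.
  m_2 = 52*1 - 30 = 22, d_2 = (952 - 22^2)/52 = 468/52 = 9, a_2 = floor((30 + 22)/9) = 5.
  m_3 = 9*5 - 22 = 23, d_3 = (952 - 23^2)/9 = 423/9 = 47, a_3 = floor((30 + 23)/47) = 1.
  m_4 = 47*1 - 23 = 24, d_4 = (952 - 24^2)/47 = 376/47 = 8, a_4 = floor((30 + 24)/8) = 6.
  m_5 = 8*6 - 24 = 24, d_5 = (952 - 24^2)/8 = 376/8 = 47, a_5 = floor((30 + 24)/47) = 1.
  m_6 = 47*1 - 24 = 23, d_6 = (952 - 23^2)/47 = 423/47 = 9, a_6 = floor((30 + 23)/9) = 5.
  m_7 = 9*5 - 23 = 22, d_7 = (952 - 22^2)/9 = 468/9 = 52, a_7 = floor((30 + 22)/52) = 1.
  m_8 = 52*1 - 22 = 30, d_8 = (952 - 30^2)/52 = 52/52 = 1, a_8 = floor((30 + 30)/1) = 60.
  m_9 = 1*60 - 30 = 30, d_9 = (952 - 30^2)/1 = 52/1 = 52: (m_9, d_9) = (m_1, d_1) = (30, 52), so from here the quotients repeat a_1, ..., a_8; the period length is 8.
So sqrt(952) = [30; (1, 5, 1, 6, 1, 5, 1, 60)] with period length k = 8.
k is even, so the fundamental solution of x^2 - 952y^2 = 1 is (p_{k-1}, q_{k-1}) = (p_7, q_7); compute convergents through index 7.
Convergents (p_i = a_i*p_{i-1} + p_{i-2}, q_i = a_i*q_{i-1} + q_{i-2} with p_{-2}=0, p_{-1}=1, q_{-2}=1, q_{-1}=0):
  i=0: a_0=30, p_0 = 30*1 + 0 = 30, q_0 = 30*0 + 1 = 1.
  i=1: a_1=1, p_1 = 1*30 + 1 = 31, q_1 = 1*1 + 0 = 1.
  i=2: a_2=5, p_2 = 5*31 + 30 = 185, q_2 = 5*1 + 1 = 6.
  i=3: a_3=1, p_3 = 1*185 + 31 = 216, q_3 = 1*6 + 1 = 7.
  i=4: a_4=6, p_4 = 6*216 + 185 = 1481, q_4 = 6*7 + 6 = 48.
  i=5: a_5=1, p_5 = 1*1481 + 216 = 1697, q_5 = 1*48 + 7 = 55.
  i=6: a_6=5, p_6 = 5*1697 + 1481 = 9966, q_6 = 5*55 + 48 = 323.
  i=7: a_7=1, p_7 = 1*9966 + 1697 = 11663, q_7 = 1*323 + 55 = 378.
Check: 11663^2 - 952*378^2 = 136025569 - 136025568 = 1, so (x, y) = (11663, 378) solves the equation, and by the theorem it is the least positive solution.

(x, y) = (11663, 378)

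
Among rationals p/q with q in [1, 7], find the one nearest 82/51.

8/5

Expand x = 82/51 as a continued fraction with the Euclidean algorithm:
  82 = 1*51 + 31, so a_0 = 1.
  51 = 1*31 + 20, so a_1 = 1.
  31 = 1*20 + 11, so a_2 = 1.
  20 = 1*11 + 9, so a_3 = 1.
  11 = 1*9 + 2, so a_4 = 1.
  9 = 4*2 + 1, so a_5 = 4.
  2 = 2*1 + 0, so a_6 = 2.
so x = [1; 1, 1, 1, 1, 4, 2].
Convergents (p_i = a_i*p_{i-1} + p_{i-2}, q_i = a_i*q_{i-1} + q_{i-2} with p_{-2}=0, p_{-1}=1, q_{-2}=1, q_{-1}=0), until the denominator exceeds 7:
  i=0: a_0=1, p_0 = 1*1 + 0 = 1, q_0 = 1*0 + 1 = 1.
  i=1: a_1=1, p_1 = 1*1 + 1 = 2, q_1 = 1*1 + 0 = 1.
  i=2: a_2=1, p_2 = 1*2 + 1 = 3, q_2 = 1*1 + 1 = 2.
  i=3: a_3=1, p_3 = 1*3 + 2 = 5, q_3 = 1*2 + 1 = 3.
  i=4: a_4=1, p_4 = 1*5 + 3 = 8, q_4 = 1*3 + 2 = 5.
  i=5: a_5=4, p_5 = 4*8 + 5 = 37, q_5 = 4*5 + 3 = 23.
q_5 = 23 > 7, so the last convergent with denominator <= 7 is p_4/q_4 = 8/5.
The closest fraction with denominator <= 7 is either p_4/q_4 or the intermediate fraction (k*p_4 + p_3)/(k*q_4 + q_3) with the largest k >= 1 whose denominator stays <= 7; these approach x as k grows, and every other convergent or intermediate fraction in range is farther away.
Largest k: floor((7 - q_3)/q_4) = floor((7 - 3)/5) = 0.
Since k = 0, no intermediate fraction beyond p_4/q_4 has denominator <= 7, so the convergent 8/5 is the closest (its error is |82*5 - 8*51|/(51*5) = 2/255).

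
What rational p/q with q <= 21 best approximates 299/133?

Expand x = 299/133 as a continued fraction with the Euclidean algorithm:
  299 = 2*133 + 33, so a_0 = 2.
  133 = 4*33 + 1, so a_1 = 4.
  33 = 33*1 + 0, so a_2 = 33.
so x = [2; 4, 33].
Convergents (p_i = a_i*p_{i-1} + p_{i-2}, q_i = a_i*q_{i-1} + q_{i-2} with p_{-2}=0, p_{-1}=1, q_{-2}=1, q_{-1}=0), until the denominator exceeds 21:
  i=0: a_0=2, p_0 = 2*1 + 0 = 2, q_0 = 2*0 + 1 = 1.
  i=1: a_1=4, p_1 = 4*2 + 1 = 9, q_1 = 4*1 + 0 = 4.
  i=2: a_2=33, p_2 = 33*9 + 2 = 299, q_2 = 33*4 + 1 = 133.
q_2 = 133 > 21, so the last convergent with denominator <= 21 is p_1/q_1 = 9/4.
The closest fraction with denominator <= 21 is either p_1/q_1 or the intermediate fraction (k*p_1 + p_0)/(k*q_1 + q_0) with the largest k >= 1 whose denominator stays <= 21; these approach x as k grows, and every other convergent or intermediate fraction in range is farther away.
Largest k: floor((21 - q_0)/q_1) = floor((21 - 1)/4) = 5.
That gives (5*9 + 2)/(5*4 + 1) = 47/21.
Compare the errors: |x - 9/4| = |299*4 - 9*133|/(133*4) = 1/532, and |x - 47/21| = |299*21 - 47*133|/(133*21) = 28/2793.
Cross-multiplying, 1*2793 = 2793 < 14896 = 28*532, so 1/532 is smaller: the convergent 9/4 is closer to x than 47/21.

9/4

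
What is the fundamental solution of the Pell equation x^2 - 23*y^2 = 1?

(x, y) = (24, 5)

First expand sqrt(23) as a continued fraction. With x_i = (sqrt(23) + m_i)/d_i and (m_0, d_0) = (0, 1): a_0 = floor(sqrt(23)) = 4, since 4^2 = 16 <= 23 < 25 = 5^2.
Iterate m_{i+1} = d_i*a_i - m_i, d_{i+1} = (23 - m_{i+1}^2)/d_i, a_{i+1} = floor((a_0 + m_{i+1})/d_{i+1}):
  m_1 = 1*4 - 0 = 4, d_1 = (23 - 4^2)/1 = 7/1 = 7, a_1 = floor((4 + 4)/7) = 1.
  m_2 = 7*1 - 4 = 3, d_2 = (23 - 3^2)/7 = 14/7 = 2, a_2 = floor((4 + 3)/2) = 3.
  m_3 = 2*3 - 3 = 3, d_3 = (23 - 3^2)/2 = 14/2 = 7, a_3 = floor((4 + 3)/7) = 1.
  m_4 = 7*1 - 3 = 4, d_4 = (23 - 4^2)/7 = 7/7 = 1, a_4 = floor((4 + 4)/1) = 8.
  m_5 = 1*8 - 4 = 4, d_5 = (23 - 4^2)/1 = 7/1 = 7: (m_5, d_5) = (m_1, d_1) = (4, 7), so from here the quotients repeat a_1, ..., a_4; the period length is 4.
So sqrt(23) = [4; (1, 3, 1, 8)] with period length k = 4.
k is even, so the fundamental solution of x^2 - 23y^2 = 1 is (p_{k-1}, q_{k-1}) = (p_3, q_3); compute convergents through index 3.
Convergents (p_i = a_i*p_{i-1} + p_{i-2}, q_i = a_i*q_{i-1} + q_{i-2} with p_{-2}=0, p_{-1}=1, q_{-2}=1, q_{-1}=0):
  i=0: a_0=4, p_0 = 4*1 + 0 = 4, q_0 = 4*0 + 1 = 1.
  i=1: a_1=1, p_1 = 1*4 + 1 = 5, q_1 = 1*1 + 0 = 1.
  i=2: a_2=3, p_2 = 3*5 + 4 = 19, q_2 = 3*1 + 1 = 4.
  i=3: a_3=1, p_3 = 1*19 + 5 = 24, q_3 = 1*4 + 1 = 5.
Check: 24^2 - 23*5^2 = 576 - 575 = 1, so (x, y) = (24, 5) solves the equation, and by the theorem it is the least positive solution.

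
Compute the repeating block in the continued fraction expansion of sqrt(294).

[17; (6, 1, 4, 1, 6, 34)]

Write x_i = (sqrt(294) + m_i)/d_i with (m_0, d_0) = (0, 1). a_0 = floor(sqrt(294)) = 17, since 17^2 = 289 <= 294 < 324 = 18^2.
Iterate m_{i+1} = d_i*a_i - m_i, d_{i+1} = (294 - m_{i+1}^2)/d_i, a_{i+1} = floor((a_0 + m_{i+1})/d_{i+1}):
  m_1 = 1*17 - 0 = 17, d_1 = (294 - 17^2)/1 = 5/1 = 5, a_1 = floor((17 + 17)/5) = 6.
  m_2 = 5*6 - 17 = 13, d_2 = (294 - 13^2)/5 = 125/5 = 25, a_2 = floor((17 + 13)/25) = 1.
  m_3 = 25*1 - 13 = 12, d_3 = (294 - 12^2)/25 = 150/25 = 6, a_3 = floor((17 + 12)/6) = 4.
  m_4 = 6*4 - 12 = 12, d_4 = (294 - 12^2)/6 = 150/6 = 25, a_4 = floor((17 + 12)/25) = 1.
  m_5 = 25*1 - 12 = 13, d_5 = (294 - 13^2)/25 = 125/25 = 5, a_5 = floor((17 + 13)/5) = 6.
  m_6 = 5*6 - 13 = 17, d_6 = (294 - 17^2)/5 = 5/5 = 1, a_6 = floor((17 + 17)/1) = 34.
  m_7 = 1*34 - 17 = 17, d_7 = (294 - 17^2)/1 = 5/1 = 5: (m_7, d_7) = (m_1, d_1) = (17, 5), so from here the quotients repeat a_1, ..., a_6; the period length is 6.
Hence the expansion of sqrt(294) is a_0 = 17 followed by the repeating block 6, 1, 4, 1, 6, 34 (period 6).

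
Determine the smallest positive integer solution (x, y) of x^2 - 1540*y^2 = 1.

First expand sqrt(1540) as a continued fraction. With x_i = (sqrt(1540) + m_i)/d_i and (m_0, d_0) = (0, 1): a_0 = floor(sqrt(1540)) = 39, since 39^2 = 1521 <= 1540 < 1600 = 40^2.
Iterate m_{i+1} = d_i*a_i - m_i, d_{i+1} = (1540 - m_{i+1}^2)/d_i, a_{i+1} = floor((a_0 + m_{i+1})/d_{i+1}):
  m_1 = 1*39 - 0 = 39, d_1 = (1540 - 39^2)/1 = 19/1 = 19, a_1 = floor((39 + 39)/19) = 4.
  m_2 = 19*4 - 39 = 37, d_2 = (1540 - 37^2)/19 = 171/19 = 9, a_2 = floor((39 + 37)/9) = 8.
  m_3 = 9*8 - 37 = 35, d_3 = (1540 - 35^2)/9 = 315/9 = 35, a_3 = floor((39 + 35)/35) = 2.
  m_4 = 35*2 - 35 = 35, d_4 = (1540 - 35^2)/35 = 315/35 = 9, a_4 = floor((39 + 35)/9) = 8.
  m_5 = 9*8 - 35 = 37, d_5 = (1540 - 37^2)/9 = 171/9 = 19, a_5 = floor((39 + 37)/19) = 4.
  m_6 = 19*4 - 37 = 39, d_6 = (1540 - 39^2)/19 = 19/19 = 1, a_6 = floor((39 + 39)/1) = 78.
  m_7 = 1*78 - 39 = 39, d_7 = (1540 - 39^2)/1 = 19/1 = 19: (m_7, d_7) = (m_1, d_1) = (39, 19), so from here the quotients repeat a_1, ..., a_6; the period length is 6.
So sqrt(1540) = [39; (4, 8, 2, 8, 4, 78)] with period length k = 6.
k is even, so the fundamental solution of x^2 - 1540y^2 = 1 is (p_{k-1}, q_{k-1}) = (p_5, q_5); compute convergents through index 5.
Convergents (p_i = a_i*p_{i-1} + p_{i-2}, q_i = a_i*q_{i-1} + q_{i-2} with p_{-2}=0, p_{-1}=1, q_{-2}=1, q_{-1}=0):
  i=0: a_0=39, p_0 = 39*1 + 0 = 39, q_0 = 39*0 + 1 = 1.
  i=1: a_1=4, p_1 = 4*39 + 1 = 157, q_1 = 4*1 + 0 = 4.
  i=2: a_2=8, p_2 = 8*157 + 39 = 1295, q_2 = 8*4 + 1 = 33.
  i=3: a_3=2, p_3 = 2*1295 + 157 = 2747, q_3 = 2*33 + 4 = 70.
  i=4: a_4=8, p_4 = 8*2747 + 1295 = 23271, q_4 = 8*70 + 33 = 593.
  i=5: a_5=4, p_5 = 4*23271 + 2747 = 95831, q_5 = 4*593 + 70 = 2442.
Check: 95831^2 - 1540*2442^2 = 9183580561 - 9183580560 = 1, so (x, y) = (95831, 2442) solves the equation, and by the theorem it is the least positive solution.

(x, y) = (95831, 2442)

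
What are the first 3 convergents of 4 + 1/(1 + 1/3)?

4/1, 5/1, 19/4

Using the convergent recurrence p_i = a_i*p_{i-1} + p_{i-2}, q_i = a_i*q_{i-1} + q_{i-2} with p_{-2}=0, p_{-1}=1, q_{-2}=1, q_{-1}=0:
  i=0: a_0=4, p_0 = 4*1 + 0 = 4, q_0 = 4*0 + 1 = 1.
  i=1: a_1=1, p_1 = 1*4 + 1 = 5, q_1 = 1*1 + 0 = 1.
  i=2: a_2=3, p_2 = 3*5 + 4 = 19, q_2 = 3*1 + 1 = 4.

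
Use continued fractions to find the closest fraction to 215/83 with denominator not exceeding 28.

Expand x = 215/83 as a continued fraction with the Euclidean algorithm:
  215 = 2*83 + 49, so a_0 = 2.
  83 = 1*49 + 34, so a_1 = 1.
  49 = 1*34 + 15, so a_2 = 1.
  34 = 2*15 + 4, so a_3 = 2.
  15 = 3*4 + 3, so a_4 = 3.
  4 = 1*3 + 1, so a_5 = 1.
  3 = 3*1 + 0, so a_6 = 3.
so x = [2; 1, 1, 2, 3, 1, 3].
Convergents (p_i = a_i*p_{i-1} + p_{i-2}, q_i = a_i*q_{i-1} + q_{i-2} with p_{-2}=0, p_{-1}=1, q_{-2}=1, q_{-1}=0), until the denominator exceeds 28:
  i=0: a_0=2, p_0 = 2*1 + 0 = 2, q_0 = 2*0 + 1 = 1.
  i=1: a_1=1, p_1 = 1*2 + 1 = 3, q_1 = 1*1 + 0 = 1.
  i=2: a_2=1, p_2 = 1*3 + 2 = 5, q_2 = 1*1 + 1 = 2.
  i=3: a_3=2, p_3 = 2*5 + 3 = 13, q_3 = 2*2 + 1 = 5.
  i=4: a_4=3, p_4 = 3*13 + 5 = 44, q_4 = 3*5 + 2 = 17.
  i=5: a_5=1, p_5 = 1*44 + 13 = 57, q_5 = 1*17 + 5 = 22.
  i=6: a_6=3, p_6 = 3*57 + 44 = 215, q_6 = 3*22 + 17 = 83.
q_6 = 83 > 28, so the last convergent with denominator <= 28 is p_5/q_5 = 57/22.
The closest fraction with denominator <= 28 is either p_5/q_5 or the intermediate fraction (k*p_5 + p_4)/(k*q_5 + q_4) with the largest k >= 1 whose denominator stays <= 28; these approach x as k grows, and every other convergent or intermediate fraction in range is farther away.
Largest k: floor((28 - q_4)/q_5) = floor((28 - 17)/22) = 0.
Since k = 0, no intermediate fraction beyond p_5/q_5 has denominator <= 28, so the convergent 57/22 is the closest (its error is |215*22 - 57*83|/(83*22) = 1/1826).

57/22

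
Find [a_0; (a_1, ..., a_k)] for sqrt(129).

Write x_i = (sqrt(129) + m_i)/d_i with (m_0, d_0) = (0, 1). a_0 = floor(sqrt(129)) = 11, since 11^2 = 121 <= 129 < 144 = 12^2.
Iterate m_{i+1} = d_i*a_i - m_i, d_{i+1} = (129 - m_{i+1}^2)/d_i, a_{i+1} = floor((a_0 + m_{i+1})/d_{i+1}):
  m_1 = 1*11 - 0 = 11, d_1 = (129 - 11^2)/1 = 8/1 = 8, a_1 = floor((11 + 11)/8) = 2.
  m_2 = 8*2 - 11 = 5, d_2 = (129 - 5^2)/8 = 104/8 = 13, a_2 = floor((11 + 5)/13) = 1.
  m_3 = 13*1 - 5 = 8, d_3 = (129 - 8^2)/13 = 65/13 = 5, a_3 = floor((11 + 8)/5) = 3.
  m_4 = 5*3 - 8 = 7, d_4 = (129 - 7^2)/5 = 80/5 = 16, a_4 = floor((11 + 7)/16) = 1.
  m_5 = 16*1 - 7 = 9, d_5 = (129 - 9^2)/16 = 48/16 = 3, a_5 = floor((11 + 9)/3) = 6.
  m_6 = 3*6 - 9 = 9, d_6 = (129 - 9^2)/3 = 48/3 = 16, a_6 = floor((11 + 9)/16) = 1.
  m_7 = 16*1 - 9 = 7, d_7 = (129 - 7^2)/16 = 80/16 = 5, a_7 = floor((11 + 7)/5) = 3.
  m_8 = 5*3 - 7 = 8, d_8 = (129 - 8^2)/5 = 65/5 = 13, a_8 = floor((11 + 8)/13) = 1.
  m_9 = 13*1 - 8 = 5, d_9 = (129 - 5^2)/13 = 104/13 = 8, a_9 = floor((11 + 5)/8) = 2.
  m_10 = 8*2 - 5 = 11, d_10 = (129 - 11^2)/8 = 8/8 = 1, a_10 = floor((11 + 11)/1) = 22.
  m_11 = 1*22 - 11 = 11, d_11 = (129 - 11^2)/1 = 8/1 = 8: (m_11, d_11) = (m_1, d_1) = (11, 8), so from here the quotients repeat a_1, ..., a_10; the period length is 10.
Hence the expansion of sqrt(129) is a_0 = 11 followed by the repeating block 2, 1, 3, 1, 6, 1, 3, 1, 2, 22 (period 10).

[11; (2, 1, 3, 1, 6, 1, 3, 1, 2, 22)]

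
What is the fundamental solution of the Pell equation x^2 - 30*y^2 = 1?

(x, y) = (11, 2)

First expand sqrt(30) as a continued fraction. With x_i = (sqrt(30) + m_i)/d_i and (m_0, d_0) = (0, 1): a_0 = floor(sqrt(30)) = 5, since 5^2 = 25 <= 30 < 36 = 6^2.
Iterate m_{i+1} = d_i*a_i - m_i, d_{i+1} = (30 - m_{i+1}^2)/d_i, a_{i+1} = floor((a_0 + m_{i+1})/d_{i+1}):
  m_1 = 1*5 - 0 = 5, d_1 = (30 - 5^2)/1 = 5/1 = 5, a_1 = floor((5 + 5)/5) = 2.
  m_2 = 5*2 - 5 = 5, d_2 = (30 - 5^2)/5 = 5/5 = 1, a_2 = floor((5 + 5)/1) = 10.
  m_3 = 1*10 - 5 = 5, d_3 = (30 - 5^2)/1 = 5/1 = 5: (m_3, d_3) = (m_1, d_1) = (5, 5), so from here the quotients repeat a_1, a_2; the period length is 2.
So sqrt(30) = [5; (2, 10)] with period length k = 2.
k is even, so the fundamental solution of x^2 - 30y^2 = 1 is (p_{k-1}, q_{k-1}) = (p_1, q_1); compute convergents through index 1.
Convergents (p_i = a_i*p_{i-1} + p_{i-2}, q_i = a_i*q_{i-1} + q_{i-2} with p_{-2}=0, p_{-1}=1, q_{-2}=1, q_{-1}=0):
  i=0: a_0=5, p_0 = 5*1 + 0 = 5, q_0 = 5*0 + 1 = 1.
  i=1: a_1=2, p_1 = 2*5 + 1 = 11, q_1 = 2*1 + 0 = 2.
Check: 11^2 - 30*2^2 = 121 - 120 = 1, so (x, y) = (11, 2) solves the equation, and by the theorem it is the least positive solution.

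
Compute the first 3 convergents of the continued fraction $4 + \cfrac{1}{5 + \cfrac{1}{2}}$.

Using the convergent recurrence p_i = a_i*p_{i-1} + p_{i-2}, q_i = a_i*q_{i-1} + q_{i-2} with p_{-2}=0, p_{-1}=1, q_{-2}=1, q_{-1}=0:
  i=0: a_0=4, p_0 = 4*1 + 0 = 4, q_0 = 4*0 + 1 = 1.
  i=1: a_1=5, p_1 = 5*4 + 1 = 21, q_1 = 5*1 + 0 = 5.
  i=2: a_2=2, p_2 = 2*21 + 4 = 46, q_2 = 2*5 + 1 = 11.

4/1, 21/5, 46/11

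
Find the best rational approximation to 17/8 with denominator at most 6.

13/6

Expand x = 17/8 as a continued fraction with the Euclidean algorithm:
  17 = 2*8 + 1, so a_0 = 2.
  8 = 8*1 + 0, so a_1 = 8.
so x = [2; 8].
Convergents (p_i = a_i*p_{i-1} + p_{i-2}, q_i = a_i*q_{i-1} + q_{i-2} with p_{-2}=0, p_{-1}=1, q_{-2}=1, q_{-1}=0), until the denominator exceeds 6:
  i=0: a_0=2, p_0 = 2*1 + 0 = 2, q_0 = 2*0 + 1 = 1.
  i=1: a_1=8, p_1 = 8*2 + 1 = 17, q_1 = 8*1 + 0 = 8.
q_1 = 8 > 6, so the last convergent with denominator <= 6 is p_0/q_0 = 2/1.
The closest fraction with denominator <= 6 is either p_0/q_0 or the intermediate fraction (k*p_0 + p_{-1})/(k*q_0 + q_{-1}) with the largest k >= 1 whose denominator stays <= 6; these approach x as k grows, and every other convergent or intermediate fraction in range is farther away.
Largest k: floor((6 - q_{-1})/q_0) = floor((6 - 0)/1) = 6 (using the seeds p_{-1} = 1, q_{-1} = 0).
That gives (6*2 + 1)/(6*1 + 0) = 13/6.
Compare the errors: |x - 2/1| = |17*1 - 2*8|/(8*1) = 1/8, and |x - 13/6| = |17*6 - 13*8|/(8*6) = 2/48.
Cross-multiplying, 2*8 = 16 < 48 = 1*48, so 2/48 is smaller: the intermediate fraction 13/6 is closer to x than 2/1.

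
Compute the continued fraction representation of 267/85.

Run the Euclidean algorithm on 267 and 85; the successive quotients are the partial quotients a_0, a_1, ... (each step inverts the fractional part left over by the previous one):
  267 = 3*85 + 12, so a_0 = 3.
  85 = 7*12 + 1, so a_1 = 7.
  12 = 12*1 + 0, so a_2 = 12.
The remainder reaches 0 after 3 divisions, so the expansion has 3 partial quotients, read off in order.

[3; 7, 12]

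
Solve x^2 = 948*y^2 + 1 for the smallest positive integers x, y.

(x, y) = (228151, 7410)

First expand sqrt(948) as a continued fraction. With x_i = (sqrt(948) + m_i)/d_i and (m_0, d_0) = (0, 1): a_0 = floor(sqrt(948)) = 30, since 30^2 = 900 <= 948 < 961 = 31^2.
Iterate m_{i+1} = d_i*a_i - m_i, d_{i+1} = (948 - m_{i+1}^2)/d_i, a_{i+1} = floor((a_0 + m_{i+1})/d_{i+1}):
  m_1 = 1*30 - 0 = 30, d_1 = (948 - 30^2)/1 = 48/1 = 48, a_1 = floor((30 + 30)/48) = 1.
  m_2 = 48*1 - 30 = 18, d_2 = (948 - 18^2)/48 = 624/48 = 13, a_2 = floor((30 + 18)/13) = 3.
  m_3 = 13*3 - 18 = 21, d_3 = (948 - 21^2)/13 = 507/13 = 39, a_3 = floor((30 + 21)/39) = 1.
  m_4 = 39*1 - 21 = 18, d_4 = (948 - 18^2)/39 = 624/39 = 16, a_4 = floor((30 + 18)/16) = 3.
  m_5 = 16*3 - 18 = 30, d_5 = (948 - 30^2)/16 = 48/16 = 3, a_5 = floor((30 + 30)/3) = 20.
  m_6 = 3*20 - 30 = 30, d_6 = (948 - 30^2)/3 = 48/3 = 16, a_6 = floor((30 + 30)/16) = 3.
  m_7 = 16*3 - 30 = 18, d_7 = (948 - 18^2)/16 = 624/16 = 39, a_7 = floor((30 + 18)/39) = 1.
  m_8 = 39*1 - 18 = 21, d_8 = (948 - 21^2)/39 = 507/39 = 13, a_8 = floor((30 + 21)/13) = 3.
  m_9 = 13*3 - 21 = 18, d_9 = (948 - 18^2)/13 = 624/13 = 48, a_9 = floor((30 + 18)/48) = 1.
  m_10 = 48*1 - 18 = 30, d_10 = (948 - 30^2)/48 = 48/48 = 1, a_10 = floor((30 + 30)/1) = 60.
  m_11 = 1*60 - 30 = 30, d_11 = (948 - 30^2)/1 = 48/1 = 48: (m_11, d_11) = (m_1, d_1) = (30, 48), so from here the quotients repeat a_1, ..., a_10; the period length is 10.
So sqrt(948) = [30; (1, 3, 1, 3, 20, 3, 1, 3, 1, 60)] with period length k = 10.
k is even, so the fundamental solution of x^2 - 948y^2 = 1 is (p_{k-1}, q_{k-1}) = (p_9, q_9); compute convergents through index 9.
Convergents (p_i = a_i*p_{i-1} + p_{i-2}, q_i = a_i*q_{i-1} + q_{i-2} with p_{-2}=0, p_{-1}=1, q_{-2}=1, q_{-1}=0):
  i=0: a_0=30, p_0 = 30*1 + 0 = 30, q_0 = 30*0 + 1 = 1.
  i=1: a_1=1, p_1 = 1*30 + 1 = 31, q_1 = 1*1 + 0 = 1.
  i=2: a_2=3, p_2 = 3*31 + 30 = 123, q_2 = 3*1 + 1 = 4.
  i=3: a_3=1, p_3 = 1*123 + 31 = 154, q_3 = 1*4 + 1 = 5.
  i=4: a_4=3, p_4 = 3*154 + 123 = 585, q_4 = 3*5 + 4 = 19.
  i=5: a_5=20, p_5 = 20*585 + 154 = 11854, q_5 = 20*19 + 5 = 385.
  i=6: a_6=3, p_6 = 3*11854 + 585 = 36147, q_6 = 3*385 + 19 = 1174.
  i=7: a_7=1, p_7 = 1*36147 + 11854 = 48001, q_7 = 1*1174 + 385 = 1559.
  i=8: a_8=3, p_8 = 3*48001 + 36147 = 180150, q_8 = 3*1559 + 1174 = 5851.
  i=9: a_9=1, p_9 = 1*180150 + 48001 = 228151, q_9 = 1*5851 + 1559 = 7410.
Check: 228151^2 - 948*7410^2 = 52052878801 - 52052878800 = 1, so (x, y) = (228151, 7410) solves the equation, and by the theorem it is the least positive solution.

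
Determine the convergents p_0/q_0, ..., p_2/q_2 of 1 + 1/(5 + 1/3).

1/1, 6/5, 19/16

Using the convergent recurrence p_i = a_i*p_{i-1} + p_{i-2}, q_i = a_i*q_{i-1} + q_{i-2} with p_{-2}=0, p_{-1}=1, q_{-2}=1, q_{-1}=0:
  i=0: a_0=1, p_0 = 1*1 + 0 = 1, q_0 = 1*0 + 1 = 1.
  i=1: a_1=5, p_1 = 5*1 + 1 = 6, q_1 = 5*1 + 0 = 5.
  i=2: a_2=3, p_2 = 3*6 + 1 = 19, q_2 = 3*5 + 1 = 16.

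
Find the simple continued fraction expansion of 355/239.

[1; 2, 16, 1, 1, 3]

Run the Euclidean algorithm on 355 and 239; the successive quotients are the partial quotients a_0, a_1, ... (each step inverts the fractional part left over by the previous one):
  355 = 1*239 + 116, so a_0 = 1.
  239 = 2*116 + 7, so a_1 = 2.
  116 = 16*7 + 4, so a_2 = 16.
  7 = 1*4 + 3, so a_3 = 1.
  4 = 1*3 + 1, so a_4 = 1.
  3 = 3*1 + 0, so a_5 = 3.
The remainder reaches 0 after 6 divisions, so the expansion has 6 partial quotients, read off in order.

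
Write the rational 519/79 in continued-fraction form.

Run the Euclidean algorithm on 519 and 79; the successive quotients are the partial quotients a_0, a_1, ... (each step inverts the fractional part left over by the previous one):
  519 = 6*79 + 45, so a_0 = 6.
  79 = 1*45 + 34, so a_1 = 1.
  45 = 1*34 + 11, so a_2 = 1.
  34 = 3*11 + 1, so a_3 = 3.
  11 = 11*1 + 0, so a_4 = 11.
The remainder reaches 0 after 5 divisions, so the expansion has 5 partial quotients, read off in order.

[6; 1, 1, 3, 11]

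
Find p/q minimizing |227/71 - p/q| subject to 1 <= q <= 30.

16/5

Expand x = 227/71 as a continued fraction with the Euclidean algorithm:
  227 = 3*71 + 14, so a_0 = 3.
  71 = 5*14 + 1, so a_1 = 5.
  14 = 14*1 + 0, so a_2 = 14.
so x = [3; 5, 14].
Convergents (p_i = a_i*p_{i-1} + p_{i-2}, q_i = a_i*q_{i-1} + q_{i-2} with p_{-2}=0, p_{-1}=1, q_{-2}=1, q_{-1}=0), until the denominator exceeds 30:
  i=0: a_0=3, p_0 = 3*1 + 0 = 3, q_0 = 3*0 + 1 = 1.
  i=1: a_1=5, p_1 = 5*3 + 1 = 16, q_1 = 5*1 + 0 = 5.
  i=2: a_2=14, p_2 = 14*16 + 3 = 227, q_2 = 14*5 + 1 = 71.
q_2 = 71 > 30, so the last convergent with denominator <= 30 is p_1/q_1 = 16/5.
The closest fraction with denominator <= 30 is either p_1/q_1 or the intermediate fraction (k*p_1 + p_0)/(k*q_1 + q_0) with the largest k >= 1 whose denominator stays <= 30; these approach x as k grows, and every other convergent or intermediate fraction in range is farther away.
Largest k: floor((30 - q_0)/q_1) = floor((30 - 1)/5) = 5.
That gives (5*16 + 3)/(5*5 + 1) = 83/26.
Compare the errors: |x - 16/5| = |227*5 - 16*71|/(71*5) = 1/355, and |x - 83/26| = |227*26 - 83*71|/(71*26) = 9/1846.
Cross-multiplying, 1*1846 = 1846 < 3195 = 9*355, so 1/355 is smaller: the convergent 16/5 is closer to x than 83/26.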